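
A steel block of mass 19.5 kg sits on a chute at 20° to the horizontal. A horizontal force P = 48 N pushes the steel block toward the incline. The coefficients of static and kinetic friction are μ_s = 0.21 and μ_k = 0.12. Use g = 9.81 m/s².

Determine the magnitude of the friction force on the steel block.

Resolve perpendicular to the incline: N = m g cos θ + P sin θ = 19.5×9.81×cos 20° + 48×sin 20° = 196.2 N.
Along the incline, the net driving force (taking up-slope positive) is P cos θ − m g sin θ = 45.11 − 65.43 = -20.32 N, so equilibrium requires friction f = 20.32 N (up-slope).
The limit of static friction is μ_s N = 41.2 N.
|f_req| = 20.32 ≤ 41.2 N → the steel block is in equilibrium; friction equals the required value.

f ≈ 20.3 N (up the incline)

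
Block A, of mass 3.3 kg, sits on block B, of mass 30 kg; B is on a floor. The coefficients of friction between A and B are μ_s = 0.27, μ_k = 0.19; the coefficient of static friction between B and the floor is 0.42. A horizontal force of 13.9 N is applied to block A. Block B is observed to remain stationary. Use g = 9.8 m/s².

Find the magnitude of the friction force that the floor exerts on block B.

Normal force at the A–B interface: N₁ = m_A g = 32.34 N.
Maximum static friction on A from B: μ_s N₁ = 0.27×32.34 = 8.732 N.
Since P = 13.9 N > 8.732 N, A slides on B; the A–B friction is kinetic: f₁ = μ_k N₁ = 0.19×32.34 = 6.14 N.
B experiences an equal 6.14 N forward from A (third law). B is in equilibrium, so the floor supplies f₂ = 6.14 N of static friction (limit μ_s(m_A+m_B)g = 137.1 N, not exceeded).

f ≈ 6.14 N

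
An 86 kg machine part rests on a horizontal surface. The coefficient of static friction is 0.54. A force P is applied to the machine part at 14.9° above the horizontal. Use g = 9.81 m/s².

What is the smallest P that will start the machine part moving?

N = m g − P sin α (the pull lifts the machine part).
At impending slip, P cos α = μ_s N = μ_s (m g − P sin α).
Solving: P (cos α + μ_s sin α) = μ_s m g → P = 0.54×844/(cos 14.9° + 0.54 sin 14.9°) = 456/1.105 = 412 N.

P ≈ 412 N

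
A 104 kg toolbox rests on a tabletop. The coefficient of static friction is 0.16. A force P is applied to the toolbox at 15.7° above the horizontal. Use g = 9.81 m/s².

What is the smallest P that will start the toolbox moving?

P ≈ 162 N

N = m g − P sin α (the pull lifts the toolbox).
At impending slip, P cos α = μ_s N = μ_s (m g − P sin α).
Solving: P (cos α + μ_s sin α) = μ_s m g → P = 0.16×1020/(cos 15.7° + 0.16 sin 15.7°) = 163/1.006 = 162 N.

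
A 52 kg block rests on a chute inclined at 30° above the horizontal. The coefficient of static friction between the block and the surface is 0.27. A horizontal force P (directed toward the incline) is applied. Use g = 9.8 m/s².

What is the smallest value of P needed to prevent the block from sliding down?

The block tends to slide down (tan θ > μ_s), so at the point of impending slip friction acts up-slope at its limit: f = μ_s N.
Perpendicular to the incline: N = m g cos θ + P sin θ.
Along the incline: P cos θ + μ_s N = m g sin θ, i.e. P cos θ + μ_s (m g cos θ + P sin θ) = m g sin θ.
Solving, P (cos θ + μ_s sin θ) = m g (sin θ − μ_s cos θ), so P = 510×0.2662/1.001 = 136 N.

P_min ≈ 136 N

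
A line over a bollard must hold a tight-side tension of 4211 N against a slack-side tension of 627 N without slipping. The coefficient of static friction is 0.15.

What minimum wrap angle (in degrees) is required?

β_min ≈ 727°

T₂/T₁ = e^{μβ} → β = ln(T₂/T₁)/μ.
β = ln(4211/627)/0.15 = 1.905/0.15 = 12.7 rad.
In degrees: β = 12.7 × 180/π = 727°.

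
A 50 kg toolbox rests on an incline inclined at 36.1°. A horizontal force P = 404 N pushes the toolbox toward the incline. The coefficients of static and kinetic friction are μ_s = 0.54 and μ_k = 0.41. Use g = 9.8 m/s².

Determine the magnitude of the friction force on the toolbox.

Normal direction: N = m g cos θ + P sin θ = 634 N.
Parallel to the incline: P cos θ − m g sin θ = 326.4 − 288.7 = 37.72 N; the friction needed to balance this is 37.72 N acting down the slope.
The limit of static friction is μ_s N = 342.3 N.
Since 37.72 N is within the 342.3 N limit, the toolbox stays put and friction is exactly 37.7 N.

f ≈ 37.7 N (down the incline)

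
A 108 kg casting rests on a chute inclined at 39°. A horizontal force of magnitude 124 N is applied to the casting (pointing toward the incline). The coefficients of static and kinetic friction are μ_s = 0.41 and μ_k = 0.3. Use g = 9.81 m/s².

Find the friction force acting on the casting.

Resolve perpendicular to the incline: N = m g cos θ + P sin θ = 108×9.81×cos 39° + 124×sin 39° = 901.4 N.
Parallel to the incline: P cos θ − m g sin θ = 96.37 − 666.8 = -570.4 N; the friction needed to balance this is 570.4 N acting up the slope.
The limit of static friction is μ_s N = 369.6 N.
The required 570.4 N exceeds the static limit, so the casting slides down-slope and f = μ_k N = 0.3×901.4 = 270 N.

f ≈ 270 N (up the incline)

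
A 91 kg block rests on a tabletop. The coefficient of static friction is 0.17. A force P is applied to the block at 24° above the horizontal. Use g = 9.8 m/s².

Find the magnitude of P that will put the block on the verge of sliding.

P ≈ 154 N

N = m g − P sin α (the pull lifts the block).
At impending slip, P cos α = μ_s N = μ_s (m g − P sin α).
Solving: P (cos α + μ_s sin α) = μ_s m g → P = 0.17×892/(cos 24° + 0.17 sin 24°) = 152/0.9827 = 154 N.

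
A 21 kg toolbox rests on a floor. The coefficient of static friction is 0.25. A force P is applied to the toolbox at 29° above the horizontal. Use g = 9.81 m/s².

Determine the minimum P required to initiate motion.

P ≈ 51.7 N

N = m g − P sin α (the pull lifts the toolbox).
At impending slip, P cos α = μ_s N = μ_s (m g − P sin α).
Solving: P (cos α + μ_s sin α) = μ_s m g → P = 0.25×206/(cos 29° + 0.25 sin 29°) = 51.5/0.9958 = 51.7 N.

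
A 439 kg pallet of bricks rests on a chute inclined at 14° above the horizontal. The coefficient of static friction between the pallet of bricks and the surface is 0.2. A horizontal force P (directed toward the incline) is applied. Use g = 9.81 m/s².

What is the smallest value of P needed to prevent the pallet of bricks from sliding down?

The pallet of bricks tends to slide down (tan θ > μ_s), so at the point of impending slip friction acts up-slope at its limit: f = μ_s N.
Perpendicular to the incline: N = m g cos θ + P sin θ.
Along the incline: P cos θ + μ_s N = m g sin θ, i.e. P cos θ + μ_s (m g cos θ + P sin θ) = m g sin θ.
Solving, P (cos θ + μ_s sin θ) = m g (sin θ − μ_s cos θ), so P = 4310×0.04786/1.019 = 202 N.

P_min ≈ 202 N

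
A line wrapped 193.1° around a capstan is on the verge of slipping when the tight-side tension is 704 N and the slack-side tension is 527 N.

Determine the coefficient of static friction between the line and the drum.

μ ≈ 0.0859

T₂/T₁ = e^{μβ} → μ = ln(T₂/T₁)/β.
β = 193.1° = 3.37 rad.
μ = ln(704/527)/3.37 = ln(1.336)/3.37 = 0.0859.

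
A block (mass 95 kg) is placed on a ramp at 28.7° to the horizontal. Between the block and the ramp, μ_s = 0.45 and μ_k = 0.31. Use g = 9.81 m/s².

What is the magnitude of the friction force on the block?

Perpendicular to the surface, N = m g cos θ = 95·9.81·cos 28.7° = 817.5 N.
Along the slope the weight component is m g sin θ = 447.5 N; friction must supply exactly this, acting up-slope.
The static-friction ceiling is μ_s N = 0.45 × 817.5 = 367.9 N.
Since |447.5| > 367.9 N, static friction cannot hold it; the block slides down the incline and kinetic friction applies: f = μ_k N = 0.31 × 817.5 = 253 N.

f ≈ 253 N (up the incline)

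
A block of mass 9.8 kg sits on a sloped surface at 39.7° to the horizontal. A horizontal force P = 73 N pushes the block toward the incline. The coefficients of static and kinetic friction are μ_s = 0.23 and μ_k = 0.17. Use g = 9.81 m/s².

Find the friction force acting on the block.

The horizontal push has a component P sin θ into the surface, so N = m g cos θ + P sin θ = 73.97 + 46.63 = 120.6 N.
Parallel to the incline: P cos θ − m g sin θ = 56.17 − 61.41 = -5.244 N; the friction needed to balance this is 5.244 N acting up the slope.
Maximum static friction: μ_s N = 0.23 × 120.6 = 27.74 N.
Since 5.244 N is within the 27.74 N limit, the block stays put and friction is exactly 5.24 N.

f ≈ 5.24 N (up the incline)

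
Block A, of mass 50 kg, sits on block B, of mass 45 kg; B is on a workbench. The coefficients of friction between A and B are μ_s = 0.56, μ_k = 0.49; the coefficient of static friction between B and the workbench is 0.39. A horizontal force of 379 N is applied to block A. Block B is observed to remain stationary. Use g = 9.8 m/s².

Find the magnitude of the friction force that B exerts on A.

f ≈ 240 N

Between the blocks, N₁ = m_A g = 490 N.
Maximum static friction on A from B: μ_s N₁ = 0.56×490 = 274.4 N.
P = 379 N exceeds that limit, so A slips over B and the interface friction becomes kinetic: f₁ = μ_k N₁ = 0.49×490 = 240 N.
By Newton's third law B feels 240 N forward from A. With B stationary, the floor's static friction on B balances it: f₂ = 240 N (well within μ_s(m_A+m_B)g = 363.1 N).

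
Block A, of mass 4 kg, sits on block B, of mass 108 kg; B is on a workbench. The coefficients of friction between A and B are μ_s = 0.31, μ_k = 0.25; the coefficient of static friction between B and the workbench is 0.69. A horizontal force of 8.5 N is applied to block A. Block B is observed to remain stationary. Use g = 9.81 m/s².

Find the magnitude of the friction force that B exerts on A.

f ≈ 8.5 N

Normal force at the A–B interface: N₁ = m_A g = 39.24 N.
Maximum static friction on A from B: μ_s N₁ = 0.31×39.24 = 12.16 N.
P = 8.5 N is within that limit, so A and B move together (both at rest); the A–B friction is simply f₁ = P = 8.5 N.
B experiences an equal 8.5 N forward from A (third law). B is in equilibrium, so the floor supplies f₂ = 8.5 N of static friction (limit μ_s(m_A+m_B)g = 758.1 N, not exceeded).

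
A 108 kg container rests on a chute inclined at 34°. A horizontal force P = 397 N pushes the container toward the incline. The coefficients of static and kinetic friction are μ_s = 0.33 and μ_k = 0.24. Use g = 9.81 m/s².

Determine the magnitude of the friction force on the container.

Normal direction: N = m g cos θ + P sin θ = 1100 N.
Along the incline, the net driving force (taking up-slope positive) is P cos θ − m g sin θ = 329.1 − 592.5 = -263.3 N, so equilibrium requires friction f = 263.3 N (up-slope).
The limit of static friction is μ_s N = 363.1 N.
Since 263.3 N is within the 363.1 N limit, the container stays put and friction is exactly 263 N.

f ≈ 263 N (up the incline)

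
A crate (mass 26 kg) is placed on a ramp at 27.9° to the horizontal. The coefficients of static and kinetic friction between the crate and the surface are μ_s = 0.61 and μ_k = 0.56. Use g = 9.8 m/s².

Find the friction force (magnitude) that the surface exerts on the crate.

f ≈ 119 N (up the incline)

Normal force: N = m g cos θ = 26 × 9.8 × cos 27.9° = 225.2 N.
Along the slope the weight component is m g sin θ = 119.2 N; friction must supply exactly this, acting up-slope.
The static-friction ceiling is μ_s N = 0.61 × 225.2 = 137.4 N.
Since |119.2| ≤ 137.4 N, static friction is sufficient; f equals the required value, not μ_s N.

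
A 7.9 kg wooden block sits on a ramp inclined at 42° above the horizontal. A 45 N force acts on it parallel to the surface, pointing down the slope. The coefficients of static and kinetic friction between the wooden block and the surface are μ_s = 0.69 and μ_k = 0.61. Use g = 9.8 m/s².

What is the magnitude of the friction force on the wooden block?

f ≈ 35.1 N (up the incline)

Perpendicular to the surface, N = m g cos θ = 7.9·9.8·cos 42° = 57.53 N.
Parallel to the incline, ΣF = 0 gives f = m g sin θ + P = 51.8 + 45 = 96.8 N (up-slope positive).
The static-friction ceiling is μ_s N = 0.69 × 57.53 = 39.7 N.
Since |96.8| > 39.7 N, static friction cannot hold it; the wooden block slides down the incline and kinetic friction applies: f = μ_k N = 0.61 × 57.53 = 35.1 N.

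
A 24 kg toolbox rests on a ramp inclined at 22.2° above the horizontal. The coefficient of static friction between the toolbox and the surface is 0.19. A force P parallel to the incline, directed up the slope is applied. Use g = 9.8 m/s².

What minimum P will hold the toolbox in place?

P_min ≈ 47.5 N

The toolbox tends to slide down (tan θ > μ_s), so at the point of impending slip friction acts up-slope at its limit: f = μ_s N.
P is parallel to the surface, so N = m g cos θ = 218 N.
Along the incline: P + μ_s N = m g sin θ, so P = 88.9 − 0.19×218 = 47.5 N.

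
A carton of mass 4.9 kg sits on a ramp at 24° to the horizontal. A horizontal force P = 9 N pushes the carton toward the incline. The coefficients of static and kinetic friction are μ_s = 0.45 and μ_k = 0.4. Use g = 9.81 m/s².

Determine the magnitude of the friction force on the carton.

f ≈ 11.3 N (up the incline)

Normal direction: N = m g cos θ + P sin θ = 47.57 N.
Along the incline, the net driving force (taking up-slope positive) is P cos θ − m g sin θ = 8.222 − 19.55 = -11.33 N, so equilibrium requires friction f = 11.33 N (up-slope).
The limit of static friction is μ_s N = 21.41 N.
Since 11.33 N is within the 21.41 N limit, the carton stays put and friction is exactly 11.3 N.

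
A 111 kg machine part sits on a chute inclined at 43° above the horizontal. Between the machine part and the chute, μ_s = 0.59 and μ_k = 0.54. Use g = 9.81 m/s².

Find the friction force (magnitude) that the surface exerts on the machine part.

The normal reaction is N = m g cos θ = 796.4 N.
Along the slope the weight component is m g sin θ = 742.6 N; friction must supply exactly this, acting up-slope.
Static friction can supply at most μ_s N = 469.9 N.
Since |742.6| > 469.9 N, static friction cannot hold it; the machine part slides down the incline and kinetic friction applies: f = μ_k N = 0.54 × 796.4 = 430 N.

f ≈ 430 N (up the incline)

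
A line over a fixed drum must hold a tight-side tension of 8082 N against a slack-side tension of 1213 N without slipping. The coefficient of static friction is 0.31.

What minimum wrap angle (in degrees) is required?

β_min ≈ 351°

T₂/T₁ = e^{μβ} → β = ln(T₂/T₁)/μ.
β = ln(8082/1213)/0.31 = 1.897/0.31 = 6.118 rad.
In degrees: β = 6.118 × 180/π = 351°.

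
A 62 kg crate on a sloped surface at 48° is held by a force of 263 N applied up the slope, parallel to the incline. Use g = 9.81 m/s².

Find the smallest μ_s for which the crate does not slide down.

μ_s,min ≈ 0.464

N = m g cos θ = 407 N.
Friction must make up the shortfall along the incline: f = m g sin θ − P = 452 − 263 = 189 N.
At the threshold f = μ_s N, so μ_s,min = 189/407 = 0.464.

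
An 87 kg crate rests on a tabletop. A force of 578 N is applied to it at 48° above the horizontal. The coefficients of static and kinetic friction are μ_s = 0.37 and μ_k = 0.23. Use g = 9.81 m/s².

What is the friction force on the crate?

N = m g − P sin α = 853.5 − 578×sin 48° = 423.9 N.
The horizontal driving force is P cos α = 386.8 N, so equilibrium needs friction f = 386.8 N.
The static-friction limit is μ_s N = 156.9 N.
The required friction exceeds μ_s N, so the crate moves and f = μ_k N = 97.5 N.

f ≈ 97.5 N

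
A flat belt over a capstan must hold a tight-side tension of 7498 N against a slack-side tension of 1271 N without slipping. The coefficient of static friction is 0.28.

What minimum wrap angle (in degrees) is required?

β_min ≈ 363°

T₂/T₁ = e^{μβ} → β = ln(T₂/T₁)/μ.
β = ln(7498/1271)/0.28 = 1.775/0.28 = 6.339 rad.
In degrees: β = 6.339 × 180/π = 363°.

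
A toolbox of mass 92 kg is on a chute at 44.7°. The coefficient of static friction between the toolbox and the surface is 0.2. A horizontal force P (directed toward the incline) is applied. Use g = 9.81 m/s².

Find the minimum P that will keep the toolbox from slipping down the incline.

P_min ≈ 595 N

The toolbox tends to slide down (tan θ > μ_s), so at the point of impending slip friction acts up-slope at its limit: f = μ_s N.
Perpendicular to the incline: N = m g cos θ + P sin θ.
Along the incline: P cos θ + μ_s N = m g sin θ, i.e. P cos θ + μ_s (m g cos θ + P sin θ) = m g sin θ.
Solving, P (cos θ + μ_s sin θ) = m g (sin θ − μ_s cos θ), so P = 903×0.5612/0.8515 = 595 N.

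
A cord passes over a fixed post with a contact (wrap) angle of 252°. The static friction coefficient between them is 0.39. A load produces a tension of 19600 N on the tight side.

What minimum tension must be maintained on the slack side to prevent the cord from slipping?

T_min ≈ 3530 N

Capstan equation at impending slip: T_tight/T_slack = e^{μβ}.
β = 252° = 4.398 rad; e^{μβ} = e^{0.39×4.398} = 5.558.
T_slack = T_tight / e^{μβ} = 19600 / 5.558 = 3530 N.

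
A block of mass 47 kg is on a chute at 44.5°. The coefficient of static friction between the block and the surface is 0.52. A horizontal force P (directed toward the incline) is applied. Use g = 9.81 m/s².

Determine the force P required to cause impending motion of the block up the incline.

P ≈ 1420 N

At impending motion up the slope, friction acts down-slope at its limit: f = μ_s N.
Perpendicular to the incline: N = m g cos θ + P sin θ.
Along the incline: P cos θ = m g sin θ + μ_s N = m g sin θ + μ_s (m g cos θ + P sin θ).
Solving, P (cos θ − μ_s sin θ) = m g (sin θ + μ_s cos θ), so P = 47×9.81×(sin 44.5° + 0.52 cos 44.5°)/(cos 44.5° − 0.52 sin 44.5°) = 461×1.072/0.3488 = 1420 N.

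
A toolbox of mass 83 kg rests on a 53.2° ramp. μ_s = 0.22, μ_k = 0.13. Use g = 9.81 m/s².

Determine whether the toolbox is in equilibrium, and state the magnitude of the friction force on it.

f ≈ 63.4 N

N = m g cos θ = 488 N.
Down-slope weight component: m g sin θ = 652 N.
μ_s N = 107 N.
652 > 107 N, so it slides; kinetic friction f = μ_k N = 0.13×488 = 63.4 N.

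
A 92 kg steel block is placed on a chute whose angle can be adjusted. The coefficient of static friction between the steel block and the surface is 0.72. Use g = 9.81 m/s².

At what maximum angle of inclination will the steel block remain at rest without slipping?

At the slip threshold, m g sin θ = μ_s · m g cos θ, so tan θ = μ_s.
θ_max = arctan(0.72) = 35.8°.

θ_max ≈ 35.8°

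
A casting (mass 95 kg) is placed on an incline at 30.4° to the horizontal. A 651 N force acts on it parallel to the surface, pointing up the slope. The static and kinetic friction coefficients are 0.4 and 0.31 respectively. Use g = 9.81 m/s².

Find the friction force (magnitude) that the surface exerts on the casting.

Normal force: N = m g cos θ = 95 × 9.81 × cos 30.4° = 803.8 N.
For equilibrium along the incline the friction force must supply f = m g sin θ − P = 471.6 − 651 = -179.4 N (positive meaning up-slope).
Static friction can supply at most μ_s N = 321.5 N.
Since |-179.4| ≤ 321.5 N, no slip — friction simply equals what equilibrium demands.

f ≈ 179 N (down the incline)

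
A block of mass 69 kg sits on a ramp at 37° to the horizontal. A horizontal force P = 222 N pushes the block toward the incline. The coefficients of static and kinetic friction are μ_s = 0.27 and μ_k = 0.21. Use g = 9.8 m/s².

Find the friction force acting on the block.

Normal direction: N = m g cos θ + P sin θ = 673.6 N.
Along the incline, the net driving force (taking up-slope positive) is P cos θ − m g sin θ = 177.3 − 406.9 = -229.7 N, so equilibrium requires friction f = 229.7 N (up-slope).
Maximum static friction: μ_s N = 0.27 × 673.6 = 181.9 N.
|f_req| = 229.7 > 181.9 N → the block slides down the incline; f = μ_k N = 0.21 × 673.6 = 141 N.

f ≈ 141 N (up the incline)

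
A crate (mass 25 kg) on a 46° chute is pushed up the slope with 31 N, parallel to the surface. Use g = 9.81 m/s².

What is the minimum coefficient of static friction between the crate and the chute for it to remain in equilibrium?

N = m g cos θ = 170.4 N.
Friction must make up the shortfall along the incline: f = m g sin θ − P = 176.4 − 31 = 145.4 N.
At the threshold f = μ_s N, so μ_s,min = 145.4/170.4 = 0.854.

μ_s,min ≈ 0.854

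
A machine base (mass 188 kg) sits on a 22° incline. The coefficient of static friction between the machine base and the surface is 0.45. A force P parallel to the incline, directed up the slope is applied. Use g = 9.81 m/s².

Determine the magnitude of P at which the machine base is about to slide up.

P ≈ 1460 N

At impending motion up the slope, friction acts down-slope at its limit: f = μ_s N.
P is parallel to the surface, so N = m g cos θ = 1710 N.
Along the incline: P = m g sin θ + μ_s N = 691 + 0.45×1710 = 1460 N.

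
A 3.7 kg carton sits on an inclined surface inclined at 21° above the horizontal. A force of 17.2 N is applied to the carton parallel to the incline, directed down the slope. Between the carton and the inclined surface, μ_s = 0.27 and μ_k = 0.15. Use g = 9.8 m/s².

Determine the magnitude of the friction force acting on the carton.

f ≈ 5.08 N (up the incline)

Perpendicular to the surface, N = m g cos θ = 3.7·9.8·cos 21° = 33.85 N.
The friction needed for equilibrium is m g sin θ + P = 12.99 + 17.2 = 30.19 N, measured positive up-slope.
Static friction can supply at most μ_s N = 9.14 N.
Since |30.19| > 9.14 N, static friction cannot hold it; the carton slides down the incline and kinetic friction applies: f = μ_k N = 0.15 × 33.85 = 5.08 N.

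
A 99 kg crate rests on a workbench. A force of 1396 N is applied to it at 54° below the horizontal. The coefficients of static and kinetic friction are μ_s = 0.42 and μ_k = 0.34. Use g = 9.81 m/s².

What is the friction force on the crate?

f ≈ 821 N

Vertical equilibrium gives N = m g + P sin α = 2101 N.
Horizontally, friction must balance P cos α = 820.5 N.
The static-friction limit is μ_s N = 882.2 N.
Since 820.5 N does not exceed the limit, the crate stays at rest and f = 821 N.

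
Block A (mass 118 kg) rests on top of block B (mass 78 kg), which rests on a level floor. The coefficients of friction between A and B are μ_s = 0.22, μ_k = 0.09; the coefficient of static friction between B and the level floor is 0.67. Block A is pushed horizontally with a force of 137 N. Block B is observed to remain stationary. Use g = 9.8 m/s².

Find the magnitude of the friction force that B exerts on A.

f ≈ 137 N

Between the blocks, N₁ = m_A g = 1156 N.
Maximum static friction on A from B: μ_s N₁ = 0.22×1156 = 254.4 N.
P = 137 N is within that limit, so A and B move together (both at rest); the A–B friction is simply f₁ = P = 137 N.
By Newton's third law B feels 137 N forward from A. With B stationary, the floor's static friction on B balances it: f₂ = 137 N (well within μ_s(m_A+m_B)g = 1287 N).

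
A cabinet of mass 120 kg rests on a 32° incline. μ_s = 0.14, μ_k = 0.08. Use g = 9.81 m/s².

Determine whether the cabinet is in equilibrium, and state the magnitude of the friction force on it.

N = m g cos θ = 998 N.
Down-slope weight component: m g sin θ = 624 N.
μ_s N = 140 N.
624 > 140 N, so it slides; kinetic friction f = μ_k N = 0.08×998 = 79.9 N.

f ≈ 79.9 N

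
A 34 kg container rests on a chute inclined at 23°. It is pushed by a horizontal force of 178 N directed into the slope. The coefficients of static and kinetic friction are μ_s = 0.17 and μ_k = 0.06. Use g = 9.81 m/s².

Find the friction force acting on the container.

f ≈ 33.5 N (down the incline)

Normal direction: N = m g cos θ + P sin θ = 376.6 N.
Along the incline, the net driving force (taking up-slope positive) is P cos θ − m g sin θ = 163.8 − 130.3 = 33.53 N, so equilibrium requires friction f = -33.53 N (down-slope).
Maximum static friction: μ_s N = 0.17 × 376.6 = 64.02 N.
|f_req| = 33.53 ≤ 64.02 N → the container is in equilibrium; friction equals the required value.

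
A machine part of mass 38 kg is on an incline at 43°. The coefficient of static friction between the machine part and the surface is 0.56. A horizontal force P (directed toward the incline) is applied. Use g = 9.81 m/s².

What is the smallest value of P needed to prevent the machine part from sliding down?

P_min ≈ 91.2 N

The machine part tends to slide down (tan θ > μ_s), so at the point of impending slip friction acts up-slope at its limit: f = μ_s N.
Perpendicular to the incline: N = m g cos θ + P sin θ.
Along the incline: P cos θ + μ_s N = m g sin θ, i.e. P cos θ + μ_s (m g cos θ + P sin θ) = m g sin θ.
Solving, P (cos θ + μ_s sin θ) = m g (sin θ − μ_s cos θ), so P = 373×0.2724/1.113 = 91.2 N.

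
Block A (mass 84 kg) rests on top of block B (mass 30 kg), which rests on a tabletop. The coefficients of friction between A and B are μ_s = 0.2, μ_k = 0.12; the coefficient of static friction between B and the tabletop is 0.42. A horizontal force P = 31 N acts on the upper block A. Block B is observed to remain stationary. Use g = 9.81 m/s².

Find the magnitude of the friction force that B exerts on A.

f ≈ 31 N

Normal force at the A–B interface: N₁ = m_A g = 824 N.
So the A–B interface can sustain at most μ_s N₁ = 164.8 N of static friction.
P = 31 N is within that limit, so A and B move together (both at rest); the A–B friction is simply f₁ = P = 31 N.
B experiences an equal 31 N forward from A (third law). B is in equilibrium, so the floor supplies f₂ = 31 N of static friction (limit μ_s(m_A+m_B)g = 469.7 N, not exceeded).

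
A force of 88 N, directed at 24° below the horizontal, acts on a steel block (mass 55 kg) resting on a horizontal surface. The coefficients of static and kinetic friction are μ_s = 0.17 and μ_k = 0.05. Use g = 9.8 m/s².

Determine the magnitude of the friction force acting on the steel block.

The vertical component of P adds to the normal force: N = m g + P sin α = 539 + 35.79 = 574.8 N.
For equilibrium, f = P cos α = 88×cos 24° = 80.39 N.
μ_s N = 0.17 × 574.8 = 97.71 N.
80.39 ≤ 97.71 N → static; friction equals the required 80.4 N.

f ≈ 80.4 N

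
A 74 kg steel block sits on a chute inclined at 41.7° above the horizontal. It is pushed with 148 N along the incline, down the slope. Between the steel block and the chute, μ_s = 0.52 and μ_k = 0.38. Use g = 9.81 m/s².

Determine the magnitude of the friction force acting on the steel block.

f ≈ 206 N (up the incline)

Perpendicular to the surface, N = m g cos θ = 74·9.81·cos 41.7° = 542 N.
For equilibrium along the incline the friction force must supply f = m g sin θ + P = 482.9 + 148 = 630.9 N (positive meaning up-slope).
Static friction can supply at most μ_s N = 281.8 N.
|630.9| exceeds 281.8 N, so the steel block slips down-slope; friction is kinetic, f = μ_k N = 0.38×542 = 206 N.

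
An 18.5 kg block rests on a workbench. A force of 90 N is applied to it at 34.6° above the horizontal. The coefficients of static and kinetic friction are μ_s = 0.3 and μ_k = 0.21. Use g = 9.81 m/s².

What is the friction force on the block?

f ≈ 27.4 N

The vertical component of P reduces the normal force: N = m g − P sin α = 181.5 − 51.11 = 130.4 N.
For equilibrium, f = P cos α = 90×cos 34.6° = 74.08 N.
μ_s N = 0.3 × 130.4 = 39.11 N.
74.08 > 39.11 N → the block slides; f = μ_k N = 0.21×130.4 = 27.4 N.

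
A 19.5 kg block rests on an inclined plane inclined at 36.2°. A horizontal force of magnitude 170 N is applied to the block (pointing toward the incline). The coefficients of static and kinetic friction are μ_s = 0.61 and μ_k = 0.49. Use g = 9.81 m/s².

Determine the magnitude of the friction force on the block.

f ≈ 24.2 N (down the incline)

Normal direction: N = m g cos θ + P sin θ = 254.8 N.
Along the incline, the net driving force (taking up-slope positive) is P cos θ − m g sin θ = 137.2 − 113 = 24.2 N, so equilibrium requires friction f = -24.2 N (down-slope).
The limit of static friction is μ_s N = 155.4 N.
Since 24.2 N is within the 155.4 N limit, the block stays put and friction is exactly 24.2 N.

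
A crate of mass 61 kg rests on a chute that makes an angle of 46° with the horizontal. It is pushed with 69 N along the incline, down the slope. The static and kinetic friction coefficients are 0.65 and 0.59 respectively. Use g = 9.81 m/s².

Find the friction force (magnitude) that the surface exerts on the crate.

f ≈ 245 N (up the incline)

The normal reaction is N = m g cos θ = 415.7 N.
Parallel to the incline, ΣF = 0 gives f = m g sin θ + P = 430.5 + 69 = 499.5 N (up-slope positive).
Static friction can supply at most μ_s N = 270.2 N.
Since |499.5| > 270.2 N, static friction cannot hold it; the crate slides down the incline and kinetic friction applies: f = μ_k N = 0.59 × 415.7 = 245 N.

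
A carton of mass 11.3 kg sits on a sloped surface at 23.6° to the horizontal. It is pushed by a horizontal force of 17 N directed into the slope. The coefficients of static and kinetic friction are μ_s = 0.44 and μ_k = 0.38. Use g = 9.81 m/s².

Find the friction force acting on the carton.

The horizontal push has a component P sin θ into the surface, so N = m g cos θ + P sin θ = 101.6 + 6.806 = 108.4 N.
Parallel to the incline: P cos θ − m g sin θ = 15.58 − 44.38 = -28.8 N; the friction needed to balance this is 28.8 N acting up the slope.
The limit of static friction is μ_s N = 47.69 N.
|f_req| = 28.8 ≤ 47.69 N → the carton is in equilibrium; friction equals the required value.

f ≈ 28.8 N (up the incline)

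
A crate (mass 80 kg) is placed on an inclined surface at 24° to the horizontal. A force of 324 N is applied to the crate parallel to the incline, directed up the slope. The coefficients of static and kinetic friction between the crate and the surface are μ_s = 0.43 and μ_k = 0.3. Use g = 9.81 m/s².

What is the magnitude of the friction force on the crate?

f ≈ 4.79 N (down the incline)

Perpendicular to the surface, N = m g cos θ = 80·9.81·cos 24° = 717 N.
The friction needed for equilibrium is m g sin θ − P = 319.2 − 324 = -4.793 N, measured positive up-slope.
The static-friction ceiling is μ_s N = 0.43 × 717 = 308.3 N.
Since |-4.793| ≤ 308.3 N, static friction is sufficient; f equals the required value, not μ_s N.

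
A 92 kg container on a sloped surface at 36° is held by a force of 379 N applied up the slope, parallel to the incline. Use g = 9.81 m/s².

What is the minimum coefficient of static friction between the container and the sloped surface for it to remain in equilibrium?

N = m g cos θ = 730.2 N.
Friction must make up the shortfall along the incline: f = m g sin θ − P = 530.5 − 379 = 151.5 N.
At the threshold f = μ_s N, so μ_s,min = 151.5/730.2 = 0.207.

μ_s,min ≈ 0.207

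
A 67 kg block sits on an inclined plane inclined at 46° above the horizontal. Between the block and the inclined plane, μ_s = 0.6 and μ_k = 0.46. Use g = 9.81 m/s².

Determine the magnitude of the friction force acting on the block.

Perpendicular to the surface, N = m g cos θ = 67·9.81·cos 46° = 456.6 N.
Along the slope the weight component is m g sin θ = 472.8 N; friction must supply exactly this, acting up-slope.
The static-friction ceiling is μ_s N = 0.6 × 456.6 = 273.9 N.
|472.8| exceeds 273.9 N, so the block slips down-slope; friction is kinetic, f = μ_k N = 0.46×456.6 = 210 N.

f ≈ 210 N (up the incline)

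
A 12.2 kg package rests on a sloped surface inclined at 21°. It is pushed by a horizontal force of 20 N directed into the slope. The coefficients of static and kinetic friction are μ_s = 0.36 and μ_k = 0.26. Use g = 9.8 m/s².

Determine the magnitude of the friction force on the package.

The horizontal push has a component P sin θ into the surface, so N = m g cos θ + P sin θ = 111.6 + 7.167 = 118.8 N.
Parallel to the incline: P cos θ − m g sin θ = 18.67 − 42.85 = -24.17 N; the friction needed to balance this is 24.17 N acting up the slope.
Maximum static friction: μ_s N = 0.36 × 118.8 = 42.76 N.
Since 24.17 N is within the 42.76 N limit, the package stays put and friction is exactly 24.2 N.

f ≈ 24.2 N (up the incline)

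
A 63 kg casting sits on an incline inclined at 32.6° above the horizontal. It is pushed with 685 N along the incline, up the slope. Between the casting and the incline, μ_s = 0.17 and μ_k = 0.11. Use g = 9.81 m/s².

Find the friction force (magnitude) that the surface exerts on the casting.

The normal reaction is N = m g cos θ = 520.7 N.
The friction needed for equilibrium is m g sin θ − P = 333 − 685 = -352 N, measured positive up-slope.
Maximum static friction available: μ_s N = 0.17 × 520.7 = 88.51 N.
Since |-352| > 88.51 N, static friction cannot hold it; the casting slides up the incline and kinetic friction applies: f = μ_k N = 0.11 × 520.7 = 57.3 N.

f ≈ 57.3 N (down the incline)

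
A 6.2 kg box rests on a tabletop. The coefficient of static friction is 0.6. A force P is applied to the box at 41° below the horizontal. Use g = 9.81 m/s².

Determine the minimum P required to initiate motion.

N = m g + P sin α (the push presses the box into the tabletop).
At impending slip, P cos α = μ_s N = μ_s (m g + P sin α).
Solving: P (cos α − μ_s sin α) = μ_s m g → P = 0.6×60.8/(cos 41° − 0.6 sin 41°) = 36.5/0.3611 = 101 N.

P ≈ 101 N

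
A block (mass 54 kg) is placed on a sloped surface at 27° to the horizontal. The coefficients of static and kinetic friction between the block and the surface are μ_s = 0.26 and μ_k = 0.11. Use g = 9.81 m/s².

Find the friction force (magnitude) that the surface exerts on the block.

f ≈ 51.9 N (up the incline)

Normal force: N = m g cos θ = 54 × 9.81 × cos 27° = 472 N.
For equilibrium along the incline, friction must balance the weight component: f = m g sin θ = 240.5 N up the slope.
Static friction can supply at most μ_s N = 122.7 N.
|240.5| exceeds 122.7 N, so the block slips down-slope; friction is kinetic, f = μ_k N = 0.11×472 = 51.9 N.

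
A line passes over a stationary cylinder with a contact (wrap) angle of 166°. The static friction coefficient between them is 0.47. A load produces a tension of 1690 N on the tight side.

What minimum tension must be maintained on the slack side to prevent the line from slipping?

T_min ≈ 433 N

Capstan equation at impending slip: T_tight/T_slack = e^{μβ}.
β = 166° = 2.897 rad; e^{μβ} = e^{0.47×2.897} = 3.903.
T_slack = T_tight / e^{μβ} = 1690 / 3.903 = 433 N.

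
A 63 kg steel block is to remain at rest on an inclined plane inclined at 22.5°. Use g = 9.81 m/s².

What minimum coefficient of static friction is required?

At the slip threshold m g sin θ = μ_s m g cos θ, so μ_s,min = tan θ.
μ_s,min = tan 22.5° = 0.414.

μ_s,min ≈ 0.414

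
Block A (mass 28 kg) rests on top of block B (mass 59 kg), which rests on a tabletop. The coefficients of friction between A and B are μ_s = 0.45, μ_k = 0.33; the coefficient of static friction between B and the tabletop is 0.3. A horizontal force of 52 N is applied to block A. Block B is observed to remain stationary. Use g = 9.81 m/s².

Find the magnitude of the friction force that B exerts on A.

f ≈ 52 N

Normal force at the A–B interface: N₁ = m_A g = 274.7 N.
Maximum static friction on A from B: μ_s N₁ = 0.45×274.7 = 123.6 N.
Since P = 52 N ≤ 123.6 N, A does not slip on B; friction on A equals P = 52 N.
B experiences an equal 52 N forward from A (third law). B is in equilibrium, so the floor supplies f₂ = 52 N of static friction (limit μ_s(m_A+m_B)g = 256 N, not exceeded).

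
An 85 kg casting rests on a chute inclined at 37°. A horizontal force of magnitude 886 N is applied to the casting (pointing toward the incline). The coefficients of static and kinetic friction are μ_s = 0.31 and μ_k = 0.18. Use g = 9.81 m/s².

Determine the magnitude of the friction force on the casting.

Resolve perpendicular to the incline: N = m g cos θ + P sin θ = 85×9.81×cos 37° + 886×sin 37° = 1199 N.
Parallel to the incline: P cos θ − m g sin θ = 707.6 − 501.8 = 205.8 N; the friction needed to balance this is 205.8 N acting down the slope.
Maximum static friction: μ_s N = 0.31 × 1199 = 371.7 N.
Since 205.8 N is within the 371.7 N limit, the casting stays put and friction is exactly 206 N.

f ≈ 206 N (down the incline)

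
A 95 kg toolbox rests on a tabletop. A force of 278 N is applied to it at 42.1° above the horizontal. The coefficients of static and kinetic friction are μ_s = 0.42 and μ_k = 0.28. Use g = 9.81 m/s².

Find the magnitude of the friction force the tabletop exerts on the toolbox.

f ≈ 206 N

Vertical equilibrium gives N = m g − P sin α = 745.6 N.
Horizontally, friction must balance P cos α = 206.3 N.
The static-friction limit is μ_s N = 313.1 N.
Since 206.3 N does not exceed the limit, the toolbox stays at rest and f = 206 N.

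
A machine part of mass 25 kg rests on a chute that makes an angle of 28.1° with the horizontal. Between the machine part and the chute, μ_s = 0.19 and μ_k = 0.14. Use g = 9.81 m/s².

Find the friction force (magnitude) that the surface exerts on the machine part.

Normal force: N = m g cos θ = 25 × 9.81 × cos 28.1° = 216.3 N.
Along the slope the weight component is m g sin θ = 115.5 N; friction must supply exactly this, acting up-slope.
Static friction can supply at most μ_s N = 41.1 N.
|115.5| exceeds 41.1 N, so the machine part slips down-slope; friction is kinetic, f = μ_k N = 0.14×216.3 = 30.3 N.

f ≈ 30.3 N (up the incline)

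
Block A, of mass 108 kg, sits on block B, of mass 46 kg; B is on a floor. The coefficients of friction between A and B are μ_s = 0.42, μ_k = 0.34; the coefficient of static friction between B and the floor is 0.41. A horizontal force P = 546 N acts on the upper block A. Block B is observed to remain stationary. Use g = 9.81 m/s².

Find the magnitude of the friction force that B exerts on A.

f ≈ 360 N

Between the blocks, N₁ = m_A g = 1059 N.
Maximum static friction on A from B: μ_s N₁ = 0.42×1059 = 445 N.
P = 546 N exceeds that limit, so A slips over B and the interface friction becomes kinetic: f₁ = μ_k N₁ = 0.34×1059 = 360 N.
By Newton's third law B feels 360 N forward from A. With B stationary, the floor's static friction on B balances it: f₂ = 360 N (well within μ_s(m_A+m_B)g = 619.4 N).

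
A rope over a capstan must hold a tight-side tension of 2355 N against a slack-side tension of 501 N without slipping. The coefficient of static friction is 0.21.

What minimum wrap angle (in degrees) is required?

β_min ≈ 422°

T₂/T₁ = e^{μβ} → β = ln(T₂/T₁)/μ.
β = ln(2355/501)/0.21 = 1.548/0.21 = 7.37 rad.
In degrees: β = 7.37 × 180/π = 422°.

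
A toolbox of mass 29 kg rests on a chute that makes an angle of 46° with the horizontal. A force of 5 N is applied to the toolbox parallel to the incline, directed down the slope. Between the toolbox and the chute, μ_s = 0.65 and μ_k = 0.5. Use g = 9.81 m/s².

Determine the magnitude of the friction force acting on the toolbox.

f ≈ 98.8 N (up the incline)

The normal reaction is N = m g cos θ = 197.6 N.
Parallel to the incline, ΣF = 0 gives f = m g sin θ + P = 204.6 + 5 = 209.6 N (up-slope positive).
Static friction can supply at most μ_s N = 128.5 N.
Since |209.6| > 128.5 N, static friction cannot hold it; the toolbox slides down the incline and kinetic friction applies: f = μ_k N = 0.5 × 197.6 = 98.8 N.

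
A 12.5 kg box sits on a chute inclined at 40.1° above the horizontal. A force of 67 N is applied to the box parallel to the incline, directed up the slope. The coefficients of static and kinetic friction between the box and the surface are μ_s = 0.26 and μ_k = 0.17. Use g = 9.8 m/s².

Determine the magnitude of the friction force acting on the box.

Normal force: N = m g cos θ = 12.5 × 9.8 × cos 40.1° = 93.7 N.
For equilibrium along the incline the friction force must supply f = m g sin θ − P = 78.91 − 67 = 11.91 N (positive meaning up-slope).
Maximum static friction available: μ_s N = 0.26 × 93.7 = 24.36 N.
Since |11.91| ≤ 24.36 N, the box remains in static equilibrium and friction takes exactly the required value.

f ≈ 11.9 N (up the incline)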